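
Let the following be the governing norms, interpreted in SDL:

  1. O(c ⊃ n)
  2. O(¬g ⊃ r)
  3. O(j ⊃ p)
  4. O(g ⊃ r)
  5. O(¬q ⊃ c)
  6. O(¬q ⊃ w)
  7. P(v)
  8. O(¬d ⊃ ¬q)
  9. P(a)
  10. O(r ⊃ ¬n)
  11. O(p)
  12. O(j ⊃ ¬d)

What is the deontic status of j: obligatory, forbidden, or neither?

Forbidden

Premises 2 and 4 are O(¬g ⊃ r) and O(g ⊃ r); every ideal world satisfies ¬g or g, so in either case r holds — hence O(r).
From O(r) and premise 10, O(r ⊃ ¬n), we obtain O(¬n).
Premise 1 is O(c ⊃ n); contrapositively O(¬n ⊃ ¬c). Since O(¬n) holds, K gives O(¬c).
The contrapositive of premise 5 (O(¬q ⊃ c)) is O(¬c ⊃ q), and O(¬c) is already established, so O(q).
Premise 8 is O(¬d ⊃ ¬q); contrapositively O(q ⊃ d). Since O(q) holds, K gives O(d).
Premise 12, O(j ⊃ ¬d), contraposes to O(d ⊃ ¬j); with O(d) we get O(¬j).
Premises 3, 6, 7, 9, 11 do not contribute to this derivation.
Thus O(¬j), which is F(j): j is forbidden.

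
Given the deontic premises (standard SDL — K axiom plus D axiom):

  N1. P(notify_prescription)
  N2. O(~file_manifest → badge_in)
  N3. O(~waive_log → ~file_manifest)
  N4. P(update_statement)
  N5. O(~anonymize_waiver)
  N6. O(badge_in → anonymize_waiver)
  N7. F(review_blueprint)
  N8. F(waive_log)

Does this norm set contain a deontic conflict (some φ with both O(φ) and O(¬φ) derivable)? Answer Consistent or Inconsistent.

Inconsistent

F(waive_log) at premise 8 means O(~waive_log).
Premise 3 is O(~waive_log → ~file_manifest); since O(~waive_log), deontic closure gives O(~file_manifest).
From O(~file_manifest) and premise 2, O(~file_manifest → badge_in), we obtain O(badge_in).
From O(badge_in) and premise 6, O(badge_in → anonymize_waiver), we obtain O(anonymize_waiver).
However, premise 5 gives O(~anonymize_waiver).
We now have both O(anonymize_waiver) and O(~anonymize_waiver) — anonymize_waiver is simultaneously obligatory and forbidden, violating the D-axiom.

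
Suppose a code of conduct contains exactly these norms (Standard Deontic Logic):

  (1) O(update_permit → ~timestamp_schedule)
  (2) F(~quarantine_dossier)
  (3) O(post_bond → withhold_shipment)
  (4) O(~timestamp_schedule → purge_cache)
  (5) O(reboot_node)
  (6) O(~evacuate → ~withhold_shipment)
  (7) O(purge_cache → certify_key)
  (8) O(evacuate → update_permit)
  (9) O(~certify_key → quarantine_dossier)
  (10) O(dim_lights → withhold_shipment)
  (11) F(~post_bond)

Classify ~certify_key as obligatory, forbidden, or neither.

Forbidden

F(~post_bond) at premise 11 means O(post_bond).
With premise 3, O(post_bond → withhold_shipment), the K-axiom yields O(withhold_shipment).
The contrapositive of premise 6 (O(~evacuate → ~withhold_shipment)) is O(withhold_shipment → evacuate), and O(withhold_shipment) is already established, so O(evacuate).
From O(evacuate) and premise 8, O(evacuate → update_permit), we obtain O(update_permit).
With premise 1, O(update_permit → ~timestamp_schedule), the K-axiom yields O(~timestamp_schedule).
Premise 4 is O(~timestamp_schedule → purge_cache); since O(~timestamp_schedule), deontic closure gives O(purge_cache).
Premise 7 is O(purge_cache → certify_key); since O(purge_cache), deontic closure gives O(certify_key).
Premises 2, 5, 9, 10 do not contribute to this derivation.
Thus O(certify_key), which is F(~certify_key): ~certify_key is forbidden.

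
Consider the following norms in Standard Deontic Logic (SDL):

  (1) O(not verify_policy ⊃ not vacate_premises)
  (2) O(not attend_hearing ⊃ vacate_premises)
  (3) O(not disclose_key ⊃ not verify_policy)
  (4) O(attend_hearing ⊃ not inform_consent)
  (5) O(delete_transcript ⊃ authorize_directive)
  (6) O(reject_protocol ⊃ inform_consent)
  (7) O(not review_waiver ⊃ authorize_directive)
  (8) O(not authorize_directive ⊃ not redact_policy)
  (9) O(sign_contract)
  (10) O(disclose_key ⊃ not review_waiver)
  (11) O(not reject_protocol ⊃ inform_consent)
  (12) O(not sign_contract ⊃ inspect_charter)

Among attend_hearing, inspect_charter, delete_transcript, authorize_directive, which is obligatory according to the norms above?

By case analysis on not reject_protocol: premise 11 gives O(not reject_protocol ⊃ inform_consent) and premise 6 gives O(reject_protocol ⊃ inform_consent), so O(inform_consent) either way.
Premise 4 is O(attend_hearing ⊃ not inform_consent); contrapositively O(inform_consent ⊃ not attend_hearing). Since O(inform_consent) holds, K gives O(not attend_hearing).
From O(not attend_hearing) and premise 2, O(not attend_hearing ⊃ vacate_premises), we obtain O(vacate_premises).
Premise 1, O(not verify_policy ⊃ not vacate_premises), contraposes to O(vacate_premises ⊃ verify_policy); with O(vacate_premises) we get O(verify_policy).
Premise 3 is O(not disclose_key ⊃ not verify_policy); contrapositively O(verify_policy ⊃ disclose_key). Since O(verify_policy) holds, K gives O(disclose_key).
Premise 10 is O(disclose_key ⊃ not review_waiver); since O(disclose_key), deontic closure gives O(not review_waiver).
Applying K to premise 7 (O(not review_waiver ⊃ authorize_directive)) and O(not review_waiver) yields O(authorize_directive).
So O(authorize_directive) holds — authorize_directive is obligatory. None of the other listed options is made obligatory by any chain of premises.

authorize_directive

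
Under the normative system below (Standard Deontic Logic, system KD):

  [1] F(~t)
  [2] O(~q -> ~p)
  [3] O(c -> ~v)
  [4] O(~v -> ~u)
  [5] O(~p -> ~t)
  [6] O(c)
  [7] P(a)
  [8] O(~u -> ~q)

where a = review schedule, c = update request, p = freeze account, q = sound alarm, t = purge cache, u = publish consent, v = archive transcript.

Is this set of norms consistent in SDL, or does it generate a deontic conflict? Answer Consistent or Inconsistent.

Inconsistent

F(~t) at premise 1 means O(t).
Premise 5, O(~p -> ~t), contraposes to O(t -> p); with O(t) we get O(p).
The contrapositive of premise 2 (O(~q -> ~p)) is O(p -> q), and O(p) is already established, so O(q).
The contrapositive of premise 8 (O(~u -> ~q)) is O(q -> u), and O(q) is already established, so O(u).
Premise 4, O(~v -> ~u), contraposes to O(u -> v); with O(u) we get O(v).
The contrapositive of premise 3 (O(c -> ~v)) is O(v -> ~c), and O(v) is already established, so O(~c).
Yet premise 6 states O(c).
We now have both O(~c) and O(c) — c is simultaneously obligatory and forbidden, violating the D-axiom.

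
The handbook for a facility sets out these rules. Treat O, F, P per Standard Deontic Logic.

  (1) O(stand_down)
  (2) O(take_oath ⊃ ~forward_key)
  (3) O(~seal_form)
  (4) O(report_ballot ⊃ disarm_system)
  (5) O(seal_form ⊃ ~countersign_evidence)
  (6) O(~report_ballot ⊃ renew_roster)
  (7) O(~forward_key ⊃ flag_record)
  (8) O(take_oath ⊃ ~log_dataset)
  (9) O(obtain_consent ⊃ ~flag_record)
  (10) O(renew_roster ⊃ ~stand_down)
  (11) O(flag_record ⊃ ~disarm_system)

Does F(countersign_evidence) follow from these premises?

No

Premise 5 is O(seal_form ⊃ ~countersign_evidence), but O(seal_form) is not derivable from the premises, so it does not yield O(~countersign_evidence).
No other premise forces O(~countersign_evidence). An ideal world satisfying every premise can still have countersign_evidence true, so F(countersign_evidence) is not derivable.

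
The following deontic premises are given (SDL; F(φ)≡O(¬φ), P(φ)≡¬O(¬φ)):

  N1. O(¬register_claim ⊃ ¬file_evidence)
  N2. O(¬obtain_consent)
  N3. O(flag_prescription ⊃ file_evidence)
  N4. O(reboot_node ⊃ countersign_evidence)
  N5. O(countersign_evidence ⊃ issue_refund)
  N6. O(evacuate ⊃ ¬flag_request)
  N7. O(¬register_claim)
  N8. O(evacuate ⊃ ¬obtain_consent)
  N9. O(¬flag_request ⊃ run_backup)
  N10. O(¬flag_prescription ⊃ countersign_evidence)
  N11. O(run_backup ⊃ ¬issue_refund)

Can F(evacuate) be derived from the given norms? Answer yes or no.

From premise 7 we have O(¬register_claim).
Premise 1 is O(¬register_claim ⊃ ¬file_evidence); since O(¬register_claim), deontic closure gives O(¬file_evidence).
Premise 3, O(flag_prescription ⊃ file_evidence), contraposes to O(¬file_evidence ⊃ ¬flag_prescription); with O(¬file_evidence) we get O(¬flag_prescription).
From O(¬flag_prescription) and premise 10, O(¬flag_prescription ⊃ countersign_evidence), we obtain O(countersign_evidence).
From O(countersign_evidence) and premise 5, O(countersign_evidence ⊃ issue_refund), we obtain O(issue_refund).
The contrapositive of premise 11 (O(run_backup ⊃ ¬issue_refund)) is O(issue_refund ⊃ ¬run_backup), and O(issue_refund) is already established, so O(¬run_backup).
Premise 9 is O(¬flag_request ⊃ run_backup); contrapositively O(¬run_backup ⊃ flag_request). Since O(¬run_backup) holds, K gives O(flag_request).
The contrapositive of premise 6 (O(evacuate ⊃ ¬flag_request)) is O(flag_request ⊃ ¬evacuate), and O(flag_request) is already established, so O(¬evacuate).
Premises 2, 4, 8 do not contribute to this derivation.
So O(¬evacuate) holds, i.e. F(evacuate). The claim follows.

Yes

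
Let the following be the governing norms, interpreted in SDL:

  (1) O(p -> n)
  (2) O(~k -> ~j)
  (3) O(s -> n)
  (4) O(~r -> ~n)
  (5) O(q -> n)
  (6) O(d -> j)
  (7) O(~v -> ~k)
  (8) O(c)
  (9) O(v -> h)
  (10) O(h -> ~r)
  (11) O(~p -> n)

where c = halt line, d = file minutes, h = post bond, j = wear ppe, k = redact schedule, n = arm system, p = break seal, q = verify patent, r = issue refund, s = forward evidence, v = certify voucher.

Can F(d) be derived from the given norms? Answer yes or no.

Yes

Premises 1 and 11 are O(p -> n) and O(~p -> n); every ideal world satisfies p or ~p, so in either case n holds — hence O(n).
Premise 4, O(~r -> ~n), contraposes to O(n -> r); with O(n) we get O(r).
Premise 10, O(h -> ~r), contraposes to O(r -> ~h); with O(r) we get O(~h).
Premise 9, O(v -> h), contraposes to O(~h -> ~v); with O(~h) we get O(~v).
Premise 7 is O(~v -> ~k); since O(~v), deontic closure gives O(~k).
From O(~k) and premise 2, O(~k -> ~j), we obtain O(~j).
Premise 6, O(d -> j), contraposes to O(~j -> ~d); with O(~j) we get O(~d).
Premises 3, 5, 8 do not contribute to this derivation.
So O(~d) holds, i.e. F(d). The claim follows.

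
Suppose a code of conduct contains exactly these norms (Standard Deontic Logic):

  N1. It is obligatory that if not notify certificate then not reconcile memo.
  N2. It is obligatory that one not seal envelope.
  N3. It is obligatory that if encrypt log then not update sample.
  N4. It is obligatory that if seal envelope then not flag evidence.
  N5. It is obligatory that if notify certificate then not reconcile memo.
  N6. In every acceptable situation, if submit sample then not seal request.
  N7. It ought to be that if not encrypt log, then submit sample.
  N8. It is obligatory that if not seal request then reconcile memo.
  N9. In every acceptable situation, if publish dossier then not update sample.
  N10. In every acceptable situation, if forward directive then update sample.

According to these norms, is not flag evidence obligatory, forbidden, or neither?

Premise 4 is O(seal_envelope → ¬flag_evidence), but O(seal_envelope) is not derivable from the premises, so it does not yield O(¬flag_evidence).
No premise or chain of K-axiom applications forces O(¬flag_evidence), and none forces O(flag_evidence). So ¬flag_evidence is neither obligatory nor forbidden under these norms.

Neither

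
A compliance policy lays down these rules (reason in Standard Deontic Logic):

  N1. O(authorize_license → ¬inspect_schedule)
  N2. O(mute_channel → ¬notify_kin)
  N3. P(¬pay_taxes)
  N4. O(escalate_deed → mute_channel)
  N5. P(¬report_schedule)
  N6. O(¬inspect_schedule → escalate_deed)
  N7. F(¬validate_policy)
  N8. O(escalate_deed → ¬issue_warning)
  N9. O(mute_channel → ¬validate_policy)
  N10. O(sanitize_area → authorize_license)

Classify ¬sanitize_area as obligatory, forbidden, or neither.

Obligatory

F(¬validate_policy) at premise 7 means O(validate_policy).
The contrapositive of premise 9 (O(mute_channel → ¬validate_policy)) is O(validate_policy → ¬mute_channel), and O(validate_policy) is already established, so O(¬mute_channel).
Premise 4, O(escalate_deed → mute_channel), contraposes to O(¬mute_channel → ¬escalate_deed); with O(¬mute_channel) we get O(¬escalate_deed).
Premise 6, O(¬inspect_schedule → escalate_deed), contraposes to O(¬escalate_deed → inspect_schedule); with O(¬escalate_deed) we get O(inspect_schedule).
Premise 1, O(authorize_license → ¬inspect_schedule), contraposes to O(inspect_schedule → ¬authorize_license); with O(inspect_schedule) we get O(¬authorize_license).
Premise 10 is O(sanitize_area → authorize_license); contrapositively O(¬authorize_license → ¬sanitize_area). Since O(¬authorize_license) holds, K gives O(¬sanitize_area).
Premises 2, 3, 5, 8 do not contribute to this derivation.
Hence ¬sanitize_area is obligatory.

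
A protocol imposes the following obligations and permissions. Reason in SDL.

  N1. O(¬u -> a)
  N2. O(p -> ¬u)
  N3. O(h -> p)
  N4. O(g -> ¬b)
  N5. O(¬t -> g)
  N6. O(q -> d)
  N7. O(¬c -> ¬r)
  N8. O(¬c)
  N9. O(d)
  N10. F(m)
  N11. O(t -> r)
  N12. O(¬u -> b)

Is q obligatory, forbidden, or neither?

Neither

Premise 6 is O(q -> d); even if O(d) held, inferring O(q) would be affirming the consequent — invalid.
No premise or chain of K-axiom applications forces O(q), and none forces O(¬q). So q is neither obligatory nor forbidden under these norms.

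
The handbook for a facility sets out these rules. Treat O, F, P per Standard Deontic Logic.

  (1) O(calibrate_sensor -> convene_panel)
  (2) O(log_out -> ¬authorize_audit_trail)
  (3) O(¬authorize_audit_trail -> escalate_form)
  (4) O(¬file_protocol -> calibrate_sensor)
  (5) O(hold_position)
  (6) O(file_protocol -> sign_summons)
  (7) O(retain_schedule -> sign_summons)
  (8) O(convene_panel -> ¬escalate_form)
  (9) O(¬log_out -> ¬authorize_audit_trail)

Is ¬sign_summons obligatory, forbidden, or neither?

Premises 9 and 2 are O(¬log_out -> ¬authorize_audit_trail) and O(log_out -> ¬authorize_audit_trail); every ideal world satisfies ¬log_out or log_out, so in either case ¬authorize_audit_trail holds — hence O(¬authorize_audit_trail).
From O(¬authorize_audit_trail) and premise 3, O(¬authorize_audit_trail -> escalate_form), we obtain O(escalate_form).
The contrapositive of premise 8 (O(convene_panel -> ¬escalate_form)) is O(escalate_form -> ¬convene_panel), and O(escalate_form) is already established, so O(¬convene_panel).
Premise 1 is O(calibrate_sensor -> convene_panel); contrapositively O(¬convene_panel -> ¬calibrate_sensor). Since O(¬convene_panel) holds, K gives O(¬calibrate_sensor).
Premise 4 is O(¬file_protocol -> calibrate_sensor); contrapositively O(¬calibrate_sensor -> file_protocol). Since O(¬calibrate_sensor) holds, K gives O(file_protocol).
Applying K to premise 6 (O(file_protocol -> sign_summons)) and O(file_protocol) yields O(sign_summons).
Premises 5, 7 do not contribute to this derivation.
Thus O(sign_summons), which is F(¬sign_summons): ¬sign_summons is forbidden.

Forbidden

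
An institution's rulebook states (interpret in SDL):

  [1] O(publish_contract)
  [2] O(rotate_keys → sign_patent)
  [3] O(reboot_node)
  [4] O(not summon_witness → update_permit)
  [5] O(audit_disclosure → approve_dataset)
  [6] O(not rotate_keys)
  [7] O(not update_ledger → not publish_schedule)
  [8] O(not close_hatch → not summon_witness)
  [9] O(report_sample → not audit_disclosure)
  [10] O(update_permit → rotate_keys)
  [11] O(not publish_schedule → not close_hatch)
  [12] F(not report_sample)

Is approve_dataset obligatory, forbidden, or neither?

Premise 5 is O(audit_disclosure → approve_dataset), but O(audit_disclosure) is not derivable from the premises, so it does not yield O(approve_dataset).
No premise or chain of K-axiom applications forces O(approve_dataset), and none forces O(not approve_dataset). So approve_dataset is neither obligatory nor forbidden under these norms.

Neither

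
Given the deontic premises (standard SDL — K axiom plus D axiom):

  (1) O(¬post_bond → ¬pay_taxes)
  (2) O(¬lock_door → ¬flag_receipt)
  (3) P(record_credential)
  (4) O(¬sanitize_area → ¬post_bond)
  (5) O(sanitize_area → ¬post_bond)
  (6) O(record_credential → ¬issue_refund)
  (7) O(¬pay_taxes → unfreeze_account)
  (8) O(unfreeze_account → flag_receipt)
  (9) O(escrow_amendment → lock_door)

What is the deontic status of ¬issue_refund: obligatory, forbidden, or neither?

Premise 6 is O(record_credential → ¬issue_refund), but O(record_credential) is not derivable from the premises (the permission P(record_credential) asserts only ¬O(¬record_credential), not O(record_credential)), so it does not yield O(¬issue_refund).
No premise or chain of K-axiom applications forces O(¬issue_refund), and none forces O(issue_refund). So ¬issue_refund is neither obligatory nor forbidden under these norms.

Neither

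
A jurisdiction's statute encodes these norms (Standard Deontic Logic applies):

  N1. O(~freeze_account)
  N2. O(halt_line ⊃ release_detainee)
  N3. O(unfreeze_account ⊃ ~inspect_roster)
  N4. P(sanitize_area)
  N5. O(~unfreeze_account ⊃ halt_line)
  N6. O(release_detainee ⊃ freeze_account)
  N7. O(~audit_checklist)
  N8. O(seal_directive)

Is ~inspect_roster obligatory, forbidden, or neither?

Premise 1 states O(~freeze_account) outright.
Premise 6 is O(release_detainee ⊃ freeze_account); contrapositively O(~freeze_account ⊃ ~release_detainee). Since O(~freeze_account) holds, K gives O(~release_detainee).
Premise 2, O(halt_line ⊃ release_detainee), contraposes to O(~release_detainee ⊃ ~halt_line); with O(~release_detainee) we get O(~halt_line).
The contrapositive of premise 5 (O(~unfreeze_account ⊃ halt_line)) is O(~halt_line ⊃ unfreeze_account), and O(~halt_line) is already established, so O(unfreeze_account).
Applying K to premise 3 (O(unfreeze_account ⊃ ~inspect_roster)) and O(unfreeze_account) yields O(~inspect_roster).
Premises 4, 7, 8 do not contribute to this derivation.
Hence ~inspect_roster is obligatory.

Obligatory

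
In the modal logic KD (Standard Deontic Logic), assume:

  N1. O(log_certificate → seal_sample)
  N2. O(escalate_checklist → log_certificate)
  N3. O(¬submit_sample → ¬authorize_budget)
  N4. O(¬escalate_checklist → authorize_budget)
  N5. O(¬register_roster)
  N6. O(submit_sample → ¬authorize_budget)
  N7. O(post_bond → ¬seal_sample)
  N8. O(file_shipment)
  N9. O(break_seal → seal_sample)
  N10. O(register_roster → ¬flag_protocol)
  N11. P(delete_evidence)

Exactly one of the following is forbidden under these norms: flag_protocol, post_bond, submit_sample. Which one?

post_bond

By case analysis on ¬submit_sample: premise 3 gives O(¬submit_sample → ¬authorize_budget) and premise 6 gives O(submit_sample → ¬authorize_budget), so O(¬authorize_budget) either way.
The contrapositive of premise 4 (O(¬escalate_checklist → authorize_budget)) is O(¬authorize_budget → escalate_checklist), and O(¬authorize_budget) is already established, so O(escalate_checklist).
Applying K to premise 2 (O(escalate_checklist → log_certificate)) and O(escalate_checklist) yields O(log_certificate).
With premise 1, O(log_certificate → seal_sample), the K-axiom yields O(seal_sample).
The contrapositive of premise 7 (O(post_bond → ¬seal_sample)) is O(seal_sample → ¬post_bond), and O(seal_sample) is already established, so O(¬post_bond).
So O(¬post_bond) holds, i.e. post_bond is forbidden. None of the other listed options is forbidden under the premises.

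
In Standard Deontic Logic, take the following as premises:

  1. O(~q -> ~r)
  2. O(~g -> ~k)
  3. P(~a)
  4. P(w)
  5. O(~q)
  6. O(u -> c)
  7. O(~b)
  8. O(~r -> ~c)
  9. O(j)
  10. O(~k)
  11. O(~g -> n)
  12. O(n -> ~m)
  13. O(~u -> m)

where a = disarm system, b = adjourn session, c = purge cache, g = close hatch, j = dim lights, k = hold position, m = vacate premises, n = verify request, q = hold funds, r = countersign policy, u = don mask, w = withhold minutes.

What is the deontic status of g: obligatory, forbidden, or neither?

Premise 5 states O(~q) outright.
Applying K to premise 1 (O(~q -> ~r)) and O(~q) yields O(~r).
Premise 8 is O(~r -> ~c); since O(~r), deontic closure gives O(~c).
The contrapositive of premise 6 (O(u -> c)) is O(~c -> ~u), and O(~c) is already established, so O(~u).
From O(~u) and premise 13, O(~u -> m), we obtain O(m).
The contrapositive of premise 12 (O(n -> ~m)) is O(m -> ~n), and O(m) is already established, so O(~n).
The contrapositive of premise 11 (O(~g -> n)) is O(~n -> g), and O(~n) is already established, so O(g).
Premises 2, 3, 4, 7, 9, 10 do not contribute to this derivation.
Hence g is obligatory.

Obligatory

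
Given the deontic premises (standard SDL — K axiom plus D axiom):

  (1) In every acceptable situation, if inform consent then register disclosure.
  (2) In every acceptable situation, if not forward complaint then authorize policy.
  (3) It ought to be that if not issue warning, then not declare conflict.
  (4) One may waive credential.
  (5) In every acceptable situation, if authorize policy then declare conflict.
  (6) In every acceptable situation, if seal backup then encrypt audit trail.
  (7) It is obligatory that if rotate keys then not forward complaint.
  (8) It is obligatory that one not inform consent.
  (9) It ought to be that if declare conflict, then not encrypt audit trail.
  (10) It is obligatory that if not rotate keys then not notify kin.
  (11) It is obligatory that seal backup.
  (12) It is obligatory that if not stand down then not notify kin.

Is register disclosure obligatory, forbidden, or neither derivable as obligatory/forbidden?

Premise 1 is O(inform_consent → register_disclosure), but O(inform_consent) is not derivable from the premises, so it does not yield O(register_disclosure).
No premise or chain of K-axiom applications forces O(register_disclosure), and none forces O(¬register_disclosure). So register_disclosure is neither obligatory nor forbidden under these norms.

Neither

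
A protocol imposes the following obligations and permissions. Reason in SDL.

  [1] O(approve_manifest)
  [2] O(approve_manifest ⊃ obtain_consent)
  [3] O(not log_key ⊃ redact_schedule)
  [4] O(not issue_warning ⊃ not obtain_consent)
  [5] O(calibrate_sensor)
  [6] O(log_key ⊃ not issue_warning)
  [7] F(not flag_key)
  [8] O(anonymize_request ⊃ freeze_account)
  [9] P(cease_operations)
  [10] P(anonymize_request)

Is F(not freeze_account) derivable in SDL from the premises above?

Premise 8 is O(anonymize_request ⊃ freeze_account), but O(anonymize_request) is not derivable from the premises (the permission P(anonymize_request) asserts only not O(not anonymize_request), not O(anonymize_request)), so it does not yield O(freeze_account).
No other premise forces O(freeze_account). An ideal world satisfying every premise can still have not freeze_account true, so F(not freeze_account) is not derivable.

No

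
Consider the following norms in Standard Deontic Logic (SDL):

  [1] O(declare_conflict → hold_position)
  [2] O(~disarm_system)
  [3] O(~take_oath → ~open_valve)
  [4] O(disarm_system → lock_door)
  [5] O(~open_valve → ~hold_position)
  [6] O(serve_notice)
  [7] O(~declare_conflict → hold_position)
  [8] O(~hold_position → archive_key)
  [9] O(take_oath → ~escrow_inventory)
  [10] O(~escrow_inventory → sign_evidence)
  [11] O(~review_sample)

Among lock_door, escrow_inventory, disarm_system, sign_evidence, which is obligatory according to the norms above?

sign_evidence

By case analysis on ~declare_conflict: premise 7 gives O(~declare_conflict → hold_position) and premise 1 gives O(declare_conflict → hold_position), so O(hold_position) either way.
Premise 5, O(~open_valve → ~hold_position), contraposes to O(hold_position → open_valve); with O(hold_position) we get O(open_valve).
The contrapositive of premise 3 (O(~take_oath → ~open_valve)) is O(open_valve → take_oath), and O(open_valve) is already established, so O(take_oath).
Applying K to premise 9 (O(take_oath → ~escrow_inventory)) and O(take_oath) yields O(~escrow_inventory).
Premise 10 is O(~escrow_inventory → sign_evidence); since O(~escrow_inventory), deontic closure gives O(sign_evidence).
So O(sign_evidence) holds — sign_evidence is obligatory. None of the other listed options is made obligatory by any chain of premises.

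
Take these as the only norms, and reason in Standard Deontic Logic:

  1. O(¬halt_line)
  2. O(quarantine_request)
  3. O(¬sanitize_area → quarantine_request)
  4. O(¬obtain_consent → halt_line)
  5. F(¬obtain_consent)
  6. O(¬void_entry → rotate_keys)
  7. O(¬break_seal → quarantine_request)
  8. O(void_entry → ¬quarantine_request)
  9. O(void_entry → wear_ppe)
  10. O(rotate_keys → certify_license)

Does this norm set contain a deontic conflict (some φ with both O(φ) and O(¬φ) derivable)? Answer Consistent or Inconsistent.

Premise 4 is O(¬obtain_consent → halt_line), but O(¬obtain_consent) is not derivable from the premises, so it does not yield O(halt_line).
So O(halt_line) is not derivable, and the apparent clash with O(¬halt_line) does not arise.
A world satisfying every obligation exists (e.g. break_seal=false, certify_license=true, halt_line=false, obtain_consent=true, quarantine_request=true, rotate_keys=true, sanitize_area=false, void_entry=false, wear_ppe=false); no atom is both obligatory and forbidden, so the set is consistent.

Consistent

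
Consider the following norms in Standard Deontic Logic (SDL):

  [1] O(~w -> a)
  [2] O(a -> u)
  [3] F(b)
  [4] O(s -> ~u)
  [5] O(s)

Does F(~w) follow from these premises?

Premise 5 states O(s) outright.
Premise 4 is O(s -> ~u); since O(s), deontic closure gives O(~u).
The contrapositive of premise 2 (O(a -> u)) is O(~u -> ~a), and O(~u) is already established, so O(~a).
The contrapositive of premise 1 (O(~w -> a)) is O(~a -> w), and O(~a) is already established, so O(w).
Premise 3 does not contribute to this derivation.
So O(w) holds, i.e. F(~w). The claim follows.

Yes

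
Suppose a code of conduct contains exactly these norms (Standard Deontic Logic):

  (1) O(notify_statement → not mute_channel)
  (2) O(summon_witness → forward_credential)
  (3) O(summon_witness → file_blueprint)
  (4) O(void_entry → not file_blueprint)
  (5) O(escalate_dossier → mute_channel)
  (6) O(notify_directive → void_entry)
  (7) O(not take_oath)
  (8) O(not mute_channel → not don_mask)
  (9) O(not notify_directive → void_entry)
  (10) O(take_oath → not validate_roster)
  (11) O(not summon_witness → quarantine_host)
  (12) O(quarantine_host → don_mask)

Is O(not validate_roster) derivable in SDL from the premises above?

No

Premise 10 is O(take_oath → not validate_roster), but O(take_oath) is not derivable from the premises, so it does not yield O(not validate_roster).
No other premise forces O(not validate_roster). An ideal world satisfying every premise can still have not validate_roster false, so O(not validate_roster) is not derivable.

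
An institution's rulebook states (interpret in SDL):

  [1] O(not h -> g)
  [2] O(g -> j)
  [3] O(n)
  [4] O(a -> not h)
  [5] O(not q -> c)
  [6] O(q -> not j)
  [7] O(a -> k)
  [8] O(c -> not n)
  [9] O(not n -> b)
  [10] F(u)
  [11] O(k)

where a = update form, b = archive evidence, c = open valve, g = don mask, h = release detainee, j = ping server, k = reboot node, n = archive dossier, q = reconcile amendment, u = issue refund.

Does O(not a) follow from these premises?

Yes

Premise 3 gives O(n).
Premise 8, O(c -> not n), contraposes to O(n -> not c); with O(n) we get O(not c).
Premise 5, O(not q -> c), contraposes to O(not c -> q); with O(not c) we get O(q).
With premise 6, O(q -> not j), the K-axiom yields O(not j).
Premise 2, O(g -> j), contraposes to O(not j -> not g); with O(not j) we get O(not g).
Premise 1 is O(not h -> g); contrapositively O(not g -> h). Since O(not g) holds, K gives O(h).
Premise 4, O(a -> not h), contraposes to O(h -> not a); with O(h) we get O(not a).
Premises 7, 9, 10, 11 do not contribute to this derivation.
So O(not a) follows.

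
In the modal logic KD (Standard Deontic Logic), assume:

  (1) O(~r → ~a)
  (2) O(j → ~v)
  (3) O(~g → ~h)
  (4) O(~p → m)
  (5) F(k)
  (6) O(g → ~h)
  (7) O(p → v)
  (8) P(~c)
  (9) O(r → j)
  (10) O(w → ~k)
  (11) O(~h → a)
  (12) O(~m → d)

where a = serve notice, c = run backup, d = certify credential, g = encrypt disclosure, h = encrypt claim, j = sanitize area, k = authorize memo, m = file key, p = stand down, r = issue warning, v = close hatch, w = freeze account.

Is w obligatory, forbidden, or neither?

Premise 10 is O(w → ~k); even if O(~k) held, inferring O(w) would be affirming the consequent — invalid.
No premise or chain of K-axiom applications forces O(w), and none forces O(~w). So w is neither obligatory nor forbidden under these norms.

Neither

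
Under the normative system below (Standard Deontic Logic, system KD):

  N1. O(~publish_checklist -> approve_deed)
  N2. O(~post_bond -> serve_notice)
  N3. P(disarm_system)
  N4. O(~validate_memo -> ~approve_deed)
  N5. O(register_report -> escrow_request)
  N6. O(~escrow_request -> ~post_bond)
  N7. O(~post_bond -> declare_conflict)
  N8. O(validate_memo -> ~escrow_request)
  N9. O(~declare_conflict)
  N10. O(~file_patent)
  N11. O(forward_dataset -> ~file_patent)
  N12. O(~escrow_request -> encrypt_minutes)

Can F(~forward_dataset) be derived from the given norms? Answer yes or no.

Premise 11 is O(forward_dataset -> ~file_patent); even if O(~file_patent) held, inferring O(forward_dataset) would be affirming the consequent — invalid.
No other premise forces O(forward_dataset). An ideal world satisfying every premise can still have ~forward_dataset true, so F(~forward_dataset) is not derivable.

No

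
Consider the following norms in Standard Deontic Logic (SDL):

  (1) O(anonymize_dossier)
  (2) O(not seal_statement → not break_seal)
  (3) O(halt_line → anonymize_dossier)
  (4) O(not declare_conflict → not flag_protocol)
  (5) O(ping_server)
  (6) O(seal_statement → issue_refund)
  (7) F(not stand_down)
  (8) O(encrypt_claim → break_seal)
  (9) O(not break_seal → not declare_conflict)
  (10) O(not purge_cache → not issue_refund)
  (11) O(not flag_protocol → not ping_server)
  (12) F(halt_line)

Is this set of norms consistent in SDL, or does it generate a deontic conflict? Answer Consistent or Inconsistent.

Consistent

Premise 3 is O(halt_line → anonymize_dossier); even if O(anonymize_dossier) held, inferring O(halt_line) would be affirming the consequent — invalid.
So O(halt_line) is not derivable, and the apparent clash with O(not halt_line) does not arise.
A world satisfying every obligation exists (e.g. anonymize_dossier=true, break_seal=true, declare_conflict=true, encrypt_claim=false, flag_protocol=true, halt_line=false, issue_refund=true, ping_server=true, purge_cache=true, seal_statement=true, stand_down=true); no atom is both obligatory and forbidden, so the set is consistent.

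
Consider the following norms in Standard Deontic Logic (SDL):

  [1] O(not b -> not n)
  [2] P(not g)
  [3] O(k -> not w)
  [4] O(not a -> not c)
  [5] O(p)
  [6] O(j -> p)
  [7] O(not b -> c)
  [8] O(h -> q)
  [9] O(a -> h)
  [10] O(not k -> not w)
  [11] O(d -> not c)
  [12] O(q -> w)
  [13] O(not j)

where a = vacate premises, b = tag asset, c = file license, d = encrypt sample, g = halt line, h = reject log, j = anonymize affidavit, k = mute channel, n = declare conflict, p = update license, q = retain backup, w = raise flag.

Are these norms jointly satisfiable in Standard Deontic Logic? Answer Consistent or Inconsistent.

Consistent

Premise 6 is O(j -> p); even if O(p) held, inferring O(j) would be affirming the consequent — invalid.
So O(j) is not derivable, and the apparent clash with O(not j) does not arise.
A world satisfying every obligation exists (e.g. a=false, b=true, c=false, d=false, g=false, h=false, j=false, k=false, n=false, p=true, q=false, w=false); no atom is both obligatory and forbidden, so the set is consistent.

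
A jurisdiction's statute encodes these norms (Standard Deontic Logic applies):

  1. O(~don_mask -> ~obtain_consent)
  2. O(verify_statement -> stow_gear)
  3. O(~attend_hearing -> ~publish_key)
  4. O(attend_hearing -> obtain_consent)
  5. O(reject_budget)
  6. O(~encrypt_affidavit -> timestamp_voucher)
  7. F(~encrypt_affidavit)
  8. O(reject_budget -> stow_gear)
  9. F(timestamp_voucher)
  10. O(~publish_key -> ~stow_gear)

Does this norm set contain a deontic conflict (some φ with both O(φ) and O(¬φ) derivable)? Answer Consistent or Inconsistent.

Premise 6 is O(~encrypt_affidavit -> timestamp_voucher), but O(~encrypt_affidavit) is not derivable from the premises, so it does not yield O(timestamp_voucher).
So O(timestamp_voucher) is not derivable, and the apparent clash with O(~timestamp_voucher) does not arise.
A world satisfying every obligation exists (e.g. attend_hearing=true, don_mask=true, encrypt_affidavit=true, obtain_consent=true, publish_key=true, reject_budget=true, stow_gear=true, timestamp_voucher=false, verify_statement=false); no atom is both obligatory and forbidden, so the set is consistent.

Consistent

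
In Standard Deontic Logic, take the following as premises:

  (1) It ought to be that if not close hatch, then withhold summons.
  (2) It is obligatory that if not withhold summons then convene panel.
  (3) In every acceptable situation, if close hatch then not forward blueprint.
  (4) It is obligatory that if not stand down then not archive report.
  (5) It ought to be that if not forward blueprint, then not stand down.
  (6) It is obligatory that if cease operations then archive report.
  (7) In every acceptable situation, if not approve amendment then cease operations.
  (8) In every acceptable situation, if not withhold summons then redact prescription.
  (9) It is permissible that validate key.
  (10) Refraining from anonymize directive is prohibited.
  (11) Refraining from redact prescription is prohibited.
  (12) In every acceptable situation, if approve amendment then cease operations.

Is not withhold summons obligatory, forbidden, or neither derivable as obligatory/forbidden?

Premises 7 and 12 are O(¬approve_amendment → cease_operations) and O(approve_amendment → cease_operations); every ideal world satisfies ¬approve_amendment or approve_amendment, so in either case cease_operations holds — hence O(cease_operations).
Applying K to premise 6 (O(cease_operations → archive_report)) and O(cease_operations) yields O(archive_report).
The contrapositive of premise 4 (O(¬stand_down → ¬archive_report)) is O(archive_report → stand_down), and O(archive_report) is already established, so O(stand_down).
Premise 5, O(¬forward_blueprint → ¬stand_down), contraposes to O(stand_down → forward_blueprint); with O(stand_down) we get O(forward_blueprint).
Premise 3, O(close_hatch → ¬forward_blueprint), contraposes to O(forward_blueprint → ¬close_hatch); with O(forward_blueprint) we get O(¬close_hatch).
Applying K to premise 1 (O(¬close_hatch → withhold_summons)) and O(¬close_hatch) yields O(withhold_summons).
Premises 2, 8, 9, 10, 11 do not contribute to this derivation.
Thus O(withhold_summons), which is F(¬withhold_summons): ¬withhold_summons is forbidden.

Forbidden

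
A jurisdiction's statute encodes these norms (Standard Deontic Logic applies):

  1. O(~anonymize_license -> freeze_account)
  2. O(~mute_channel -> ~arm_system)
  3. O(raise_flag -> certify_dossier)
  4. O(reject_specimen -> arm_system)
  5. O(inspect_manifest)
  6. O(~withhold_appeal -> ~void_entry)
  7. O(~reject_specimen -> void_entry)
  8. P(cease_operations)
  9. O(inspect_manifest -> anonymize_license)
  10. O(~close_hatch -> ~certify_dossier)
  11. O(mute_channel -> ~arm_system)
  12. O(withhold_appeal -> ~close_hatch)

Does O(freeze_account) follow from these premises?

No

Premise 1 is O(~anonymize_license -> freeze_account), but O(~anonymize_license) is not derivable from the premises, so it does not yield O(freeze_account).
No other premise forces O(freeze_account). An ideal world satisfying every premise can still have freeze_account false, so O(freeze_account) is not derivable.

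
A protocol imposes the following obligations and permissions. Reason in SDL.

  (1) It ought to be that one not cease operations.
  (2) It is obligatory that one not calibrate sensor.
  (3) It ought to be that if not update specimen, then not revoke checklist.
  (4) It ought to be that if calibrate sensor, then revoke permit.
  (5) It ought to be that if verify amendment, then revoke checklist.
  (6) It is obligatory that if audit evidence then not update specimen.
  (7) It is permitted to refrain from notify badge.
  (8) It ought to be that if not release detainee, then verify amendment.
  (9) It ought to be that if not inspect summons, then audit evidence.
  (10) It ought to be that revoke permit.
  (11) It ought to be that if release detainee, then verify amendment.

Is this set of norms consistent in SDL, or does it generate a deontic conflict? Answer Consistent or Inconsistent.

Premise 4 is O(calibrate_sensor → revoke_permit); even if O(revoke_permit) held, inferring O(calibrate_sensor) would be affirming the consequent — invalid.
So O(calibrate_sensor) is not derivable, and the apparent clash with O(¬calibrate_sensor) does not arise.
A world satisfying every obligation exists (e.g. audit_evidence=false, calibrate_sensor=false, cease_operations=false, inspect_summons=true, notify_badge=false, release_detainee=false, revoke_checklist=true, revoke_permit=true, update_specimen=true, verify_amendment=true); no atom is both obligatory and forbidden, so the set is consistent.

Consistent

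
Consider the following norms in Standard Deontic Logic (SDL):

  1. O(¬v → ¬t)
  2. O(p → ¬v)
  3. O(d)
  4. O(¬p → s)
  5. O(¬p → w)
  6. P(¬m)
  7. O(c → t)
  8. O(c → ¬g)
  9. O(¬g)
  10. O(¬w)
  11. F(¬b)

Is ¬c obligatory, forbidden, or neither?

Premise 10 states O(¬w) outright.
The contrapositive of premise 5 (O(¬p → w)) is O(¬w → p), and O(¬w) is already established, so O(p).
Premise 2 is O(p → ¬v); since O(p), deontic closure gives O(¬v).
Applying K to premise 1 (O(¬v → ¬t)) and O(¬v) yields O(¬t).
Premise 7 is O(c → t); contrapositively O(¬t → ¬c). Since O(¬t) holds, K gives O(¬c).
Premises 3, 4, 6, 8, 9, 11 do not contribute to this derivation.
Hence ¬c is obligatory.

Obligatory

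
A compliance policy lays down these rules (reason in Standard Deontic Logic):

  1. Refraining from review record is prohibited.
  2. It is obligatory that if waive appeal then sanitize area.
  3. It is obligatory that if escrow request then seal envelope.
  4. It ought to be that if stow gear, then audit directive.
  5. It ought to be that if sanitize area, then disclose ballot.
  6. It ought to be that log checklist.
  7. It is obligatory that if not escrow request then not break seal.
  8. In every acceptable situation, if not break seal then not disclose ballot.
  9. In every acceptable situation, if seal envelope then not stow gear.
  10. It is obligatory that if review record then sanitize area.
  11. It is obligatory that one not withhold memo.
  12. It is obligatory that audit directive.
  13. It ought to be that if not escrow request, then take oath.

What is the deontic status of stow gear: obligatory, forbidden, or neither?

Forbidden

Premise 1, F(¬review_record), is equivalent to O(review_record).
Premise 10 is O(review_record → sanitize_area); since O(review_record), deontic closure gives O(sanitize_area).
With premise 5, O(sanitize_area → disclose_ballot), the K-axiom yields O(disclose_ballot).
Premise 8 is O(¬break_seal → ¬disclose_ballot); contrapositively O(disclose_ballot → break_seal). Since O(disclose_ballot) holds, K gives O(break_seal).
Premise 7, O(¬escrow_request → ¬break_seal), contraposes to O(break_seal → escrow_request); with O(break_seal) we get O(escrow_request).
Applying K to premise 3 (O(escrow_request → seal_envelope)) and O(escrow_request) yields O(seal_envelope).
With premise 9, O(seal_envelope → ¬stow_gear), the K-axiom yields O(¬stow_gear).
Premises 2, 4, 6, 11, 12, 13 do not contribute to this derivation.
Thus O(¬stow_gear), which is F(stow_gear): stow_gear is forbidden.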